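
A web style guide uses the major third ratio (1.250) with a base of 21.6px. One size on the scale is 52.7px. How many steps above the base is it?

1.250ⁿ = 52.7 / 21.6 = 2.4398
n = ln(2.4398) / ln(1.250) = 0.8919 / 0.2231 ≈ 4.00

4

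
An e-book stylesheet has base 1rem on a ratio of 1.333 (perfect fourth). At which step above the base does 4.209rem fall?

5

1.333ⁿ = 4.209 / 1 = 4.2090
n = ln(4.2090) / ln(1.333) = 1.4372 / 0.2874 ≈ 5.00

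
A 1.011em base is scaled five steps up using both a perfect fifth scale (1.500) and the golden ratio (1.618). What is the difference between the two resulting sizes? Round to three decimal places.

3.534em

Perfect fifth: 1.011 × 1.500⁵ = 7.67728em
Golden ratio: 1.011 × 1.618⁵ = 11.21098em
Difference: 11.21098 − 7.67728 = 3.53370em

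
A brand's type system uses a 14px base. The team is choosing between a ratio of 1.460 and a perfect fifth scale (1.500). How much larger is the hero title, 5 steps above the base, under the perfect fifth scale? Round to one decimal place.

At 1.460: 14.0 × 1.460⁵ = 92.874px
Perfect fifth: 14.0 × 1.500⁵ = 106.312px
Difference: 106.312 − 92.874 = 13.438px

13.4px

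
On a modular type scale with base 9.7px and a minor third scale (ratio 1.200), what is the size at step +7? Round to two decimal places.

34.76px

9.7 × 1.200⁷ = 9.7 × 3.58318 ≈ 34.76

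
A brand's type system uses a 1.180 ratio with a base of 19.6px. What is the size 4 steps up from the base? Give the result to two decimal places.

38.00px

Every step multiplies by the scale ratio.
19.6 × 1.180⁴ = 19.6 × 1.93878 ≈ 38.00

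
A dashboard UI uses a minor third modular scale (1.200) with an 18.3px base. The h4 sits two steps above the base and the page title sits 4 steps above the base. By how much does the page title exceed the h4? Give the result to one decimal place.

11.6px

Step 2: 18.3 × 1.200² = 26.352px
Step 4: 18.3 × 1.200⁴ = 37.947px
Difference: 37.947 − 26.352 = 11.595px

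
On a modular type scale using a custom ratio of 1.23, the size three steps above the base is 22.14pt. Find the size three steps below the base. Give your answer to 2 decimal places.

6.39pt

Moving from step +3 to step -3 is 6 steps down, so divide by r⁶.
22.14 ÷ 1.23⁶ = 22.14 ÷ 3.46283 ≈ 6.394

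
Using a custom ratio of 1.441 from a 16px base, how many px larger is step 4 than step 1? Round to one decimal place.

Step 1: 16.0 × 1.441 = 23.056px
Step 4: 16.0 × 1.441⁴ = 68.988px
Difference: 68.988 − 23.056 = 45.932px

45.9px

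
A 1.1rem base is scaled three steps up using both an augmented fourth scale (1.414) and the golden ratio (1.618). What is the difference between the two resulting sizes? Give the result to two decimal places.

Augmented fourth: 1.1 × 1.414³ = 3.1099rem
Golden ratio: 1.1 × 1.618³ = 4.6594rem
Difference: 4.6594 − 3.1099 = 1.5495rem

1.55rem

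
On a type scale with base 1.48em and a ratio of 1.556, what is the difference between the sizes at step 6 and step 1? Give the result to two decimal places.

18.70em

Step 1: 1.48 × 1.556 = 2.3029em
Step 6: 1.48 × 1.556⁶ = 21.0048em
Difference: 21.0048 − 2.3029 = 18.7019em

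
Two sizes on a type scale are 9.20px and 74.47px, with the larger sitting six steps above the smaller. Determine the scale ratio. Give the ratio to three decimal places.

1.417

The ratio satisfies 9.20 × r⁶ = 74.47, so r = (74.47 / 9.20)^(1/6).
r = 8.0946^(1/6) ≈ 1.4170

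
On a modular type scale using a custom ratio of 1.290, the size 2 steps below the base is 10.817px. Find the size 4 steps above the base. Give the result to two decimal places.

Moving from step -2 to step +4 is 6 steps up, so multiply by r⁶.
10.817 × 1.290⁶ = 10.817 × 4.60827 ≈ 49.848

49.85px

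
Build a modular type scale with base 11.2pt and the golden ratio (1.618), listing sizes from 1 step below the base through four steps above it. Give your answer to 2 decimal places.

6.92pt, 11.20pt, 18.12pt, 29.32pt, 47.44pt, 76.76pt

Step -1: 11.2 ÷ 1.618 = 6.92
Step 0: 11.2pt
Step 1: 11.2 × 1.618 = 18.12
Step 2: 11.2 × 1.618² = 29.32
Step 3: 11.2 × 1.618³ = 47.44
Step 4: 11.2 × 1.618⁴ = 76.76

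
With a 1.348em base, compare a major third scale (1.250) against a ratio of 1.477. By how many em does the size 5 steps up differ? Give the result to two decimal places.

Major third: 1.348 × 1.250⁵ = 4.1138em
At 1.477: 1.348 × 1.477⁵ = 9.4753em
Difference: 9.4753 − 4.1138 = 5.3615em

5.36em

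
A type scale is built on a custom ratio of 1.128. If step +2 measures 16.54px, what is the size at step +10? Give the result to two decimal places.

16.54 × 1.128⁸ = 16.54 × 2.62103 ≈ 43.352

43.35px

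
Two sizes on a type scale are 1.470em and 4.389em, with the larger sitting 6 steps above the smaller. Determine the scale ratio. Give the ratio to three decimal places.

1.200

r⁶ = 4.389 / 1.470, so r = (4.389/1.470)^(1/6).
r = 2.9857^(1/6) ≈ 1.2000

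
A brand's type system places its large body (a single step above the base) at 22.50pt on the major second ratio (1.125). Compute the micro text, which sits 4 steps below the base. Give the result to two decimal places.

12.49pt

The gap is -4 − (1) = -5 steps, so the factor is 1.125^-5.
22.50 ÷ 1.125⁵ = 22.50 ÷ 1.80203 ≈ 12.486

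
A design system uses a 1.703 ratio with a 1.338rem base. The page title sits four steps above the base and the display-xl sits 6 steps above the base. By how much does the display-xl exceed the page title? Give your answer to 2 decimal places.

Step 4: 1.338 × 1.703⁴ = 11.2542rem
Step 6: 1.338 × 1.703⁶ = 32.6395rem
Difference: 32.6395 − 11.2542 = 21.3853rem

21.39rem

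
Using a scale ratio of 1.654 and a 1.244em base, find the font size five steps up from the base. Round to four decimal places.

15.3992em

1.244 × 1.654⁵ = 1.244 × 12.37877 ≈ 15.3992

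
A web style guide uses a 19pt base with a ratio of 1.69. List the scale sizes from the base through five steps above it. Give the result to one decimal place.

Step 0: 19pt
Step 1: 19.0 × 1.69 = 32.1
Step 2: 19.0 × 1.69² = 54.3
Step 3: 19.0 × 1.69³ = 91.7
Step 4: 19.0 × 1.69⁴ = 155.0
Step 5: 19.0 × 1.69⁵ = 261.9

19.0pt, 32.1pt, 54.3pt, 91.7pt, 155.0pt, 261.9pt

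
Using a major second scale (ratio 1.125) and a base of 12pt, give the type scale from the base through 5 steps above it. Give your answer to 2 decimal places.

12.00pt, 13.50pt, 15.19pt, 17.09pt, 19.22pt, 21.62pt

Step 0: 12pt
Step 1: 12.0 × 1.125 = 13.50
Step 2: 12.0 × 1.125² = 15.19
Step 3: 12.0 × 1.125³ = 17.09
Step 4: 12.0 × 1.125⁴ = 19.22
Step 5: 12.0 × 1.125⁵ = 21.62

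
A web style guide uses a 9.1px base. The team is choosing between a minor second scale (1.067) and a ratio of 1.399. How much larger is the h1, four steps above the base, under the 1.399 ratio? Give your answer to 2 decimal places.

Minor second: 9.1 × 1.067⁴ = 11.7950px
At 1.399: 9.1 × 1.399⁴ = 34.8588px
Difference: 34.8588 − 11.7950 = 23.0638px

23.06px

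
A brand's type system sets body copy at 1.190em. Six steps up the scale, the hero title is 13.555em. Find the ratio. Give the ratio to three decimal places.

1.500

r⁶ = 13.555 / 1.190, so r = (13.555/1.190)^(1/6).
r = 11.3908^(1/6) ≈ 1.5000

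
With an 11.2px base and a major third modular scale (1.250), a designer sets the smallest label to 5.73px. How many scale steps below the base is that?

3

1.250ⁿ = 11.2 / 5.73 = 1.9546
n = ln(1.9546) / ln(1.250) = 0.6702 / 0.2231 ≈ 3.00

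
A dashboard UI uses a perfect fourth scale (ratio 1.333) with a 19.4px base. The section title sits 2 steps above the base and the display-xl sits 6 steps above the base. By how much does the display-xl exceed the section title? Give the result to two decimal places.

74.37px

Step 2: 19.4 × 1.333² = 34.4716px
Step 6: 19.4 × 1.333⁶ = 108.8385px
Difference: 108.8385 − 34.4716 = 74.3669px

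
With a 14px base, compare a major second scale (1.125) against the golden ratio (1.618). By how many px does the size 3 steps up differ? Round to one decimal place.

39.4px

Major second: 14.0 × 1.125³ = 19.934px
Golden ratio: 14.0 × 1.618³ = 59.301px
Difference: 59.301 − 19.934 = 39.367px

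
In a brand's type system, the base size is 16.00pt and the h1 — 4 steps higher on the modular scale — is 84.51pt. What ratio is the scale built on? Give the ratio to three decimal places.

1.516

The ratio satisfies 16.00 × r⁴ = 84.51, so r = (84.51 / 16.00)^(1/4).
r = 5.2819^(1/4) ≈ 1.5160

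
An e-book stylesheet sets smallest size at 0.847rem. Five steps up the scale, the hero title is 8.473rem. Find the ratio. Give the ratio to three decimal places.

1.585

The ratio satisfies 0.847 × r⁵ = 8.473, so r = (8.473 / 0.847)^(1/5).
r = 10.0035^(1/5) ≈ 1.5850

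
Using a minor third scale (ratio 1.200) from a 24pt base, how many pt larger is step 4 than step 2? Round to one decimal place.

15.2pt

Step 2: 24.0 × 1.200² = 34.560pt
Step 4: 24.0 × 1.200⁴ = 49.766pt
Difference: 49.766 − 34.560 = 15.206pt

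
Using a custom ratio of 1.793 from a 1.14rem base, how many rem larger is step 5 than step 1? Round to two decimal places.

19.08rem

Step 1: 1.14 × 1.793 = 2.0440rem
Step 5: 1.14 × 1.793⁵ = 21.1255rem
Difference: 21.1255 − 2.0440 = 19.0815rem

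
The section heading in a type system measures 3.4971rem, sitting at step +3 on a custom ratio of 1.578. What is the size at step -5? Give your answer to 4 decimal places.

0.0910rem

3.4971 ÷ 1.578⁸ = 3.4971 ÷ 38.44643 ≈ 0.0910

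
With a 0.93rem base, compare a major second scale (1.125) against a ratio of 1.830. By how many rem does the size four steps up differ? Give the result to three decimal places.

8.940rem

Major second: 0.93 × 1.125⁴ = 1.48968rem
At 1.830: 0.93 × 1.830⁴ = 10.43007rem
Difference: 10.43007 − 1.48968 = 8.94039rem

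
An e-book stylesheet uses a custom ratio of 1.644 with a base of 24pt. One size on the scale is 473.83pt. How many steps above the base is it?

1.644ⁿ = 473.83 / 24 = 19.7429
n = ln(19.7429) / ln(1.644) = 2.9828 / 0.4971 ≈ 6.00

6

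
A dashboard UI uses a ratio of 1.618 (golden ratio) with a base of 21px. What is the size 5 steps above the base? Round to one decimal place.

21.0 × 1.618⁵ = 21.0 × 11.08901 ≈ 232.87

232.9px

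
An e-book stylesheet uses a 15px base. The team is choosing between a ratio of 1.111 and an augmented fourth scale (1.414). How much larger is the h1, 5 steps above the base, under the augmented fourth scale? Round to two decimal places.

At 1.111: 15.0 × 1.111⁵ = 25.3899px
Augmented fourth: 15.0 × 1.414⁵ = 84.7888px
Difference: 84.7888 − 25.3899 = 59.3989px

59.40px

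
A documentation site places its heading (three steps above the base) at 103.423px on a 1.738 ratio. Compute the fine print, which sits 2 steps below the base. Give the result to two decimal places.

103.423 ÷ 1.738⁵ = 103.423 ÷ 15.85802 ≈ 6.522

6.52px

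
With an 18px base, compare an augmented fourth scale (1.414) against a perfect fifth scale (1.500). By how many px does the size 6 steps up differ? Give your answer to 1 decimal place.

Augmented fourth: 18.0 × 1.414⁶ = 143.870px
Perfect fifth: 18.0 × 1.500⁶ = 205.031px
Difference: 205.031 − 143.870 = 61.161px

61.2px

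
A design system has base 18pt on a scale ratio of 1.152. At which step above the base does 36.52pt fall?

5

1.152ⁿ = 36.52 / 18 = 2.0289
n = ln(2.0289) / ln(1.152) = 0.7075 / 0.1415 ≈ 5.00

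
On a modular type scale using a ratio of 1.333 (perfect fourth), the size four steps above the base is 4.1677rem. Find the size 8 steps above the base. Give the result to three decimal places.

Moving from step +4 to step +8 is 4 steps up, so multiply by r⁴.
4.1677 × 1.333⁴ = 4.1677 × 3.15733 ≈ 13.159

13.159rem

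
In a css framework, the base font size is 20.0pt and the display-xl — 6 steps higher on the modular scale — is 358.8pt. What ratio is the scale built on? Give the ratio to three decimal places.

1.618

The ratio satisfies 20.0 × r⁶ = 358.8, so r = (358.8 / 20.0)^(1/6).
r = 17.9400^(1/6) ≈ 1.6180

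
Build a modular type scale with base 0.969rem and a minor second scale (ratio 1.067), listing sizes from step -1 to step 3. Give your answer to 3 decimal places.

0.908rem, 0.969rem, 1.034rem, 1.103rem, 1.177rem

Step -1: 0.969 ÷ 1.067 = 0.908
Step 0: 0.969rem
Step 1: 0.969 × 1.067 = 1.034
Step 2: 0.969 × 1.067² = 1.103
Step 3: 0.969 × 1.067³ = 1.177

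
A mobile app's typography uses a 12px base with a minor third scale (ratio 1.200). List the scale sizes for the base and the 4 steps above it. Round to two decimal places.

Step 0: 12px
Step 1: 12.0 × 1.200 = 14.40
Step 2: 12.0 × 1.200² = 17.28
Step 3: 12.0 × 1.200³ = 20.74
Step 4: 12.0 × 1.200⁴ = 24.88

12.00px, 14.40px, 17.28px, 20.74px, 24.88px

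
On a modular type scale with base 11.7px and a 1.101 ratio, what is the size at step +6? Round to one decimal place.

Each step on a modular scale multiplies by the ratio, so the size n steps from the base is base × ratioⁿ.
11.7 × 1.101⁶ = 11.7 × 1.78125 ≈ 20.84

20.8px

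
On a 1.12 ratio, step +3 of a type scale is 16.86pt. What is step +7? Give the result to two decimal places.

16.86 × 1.12⁴ = 16.86 × 1.57352 ≈ 26.530

26.53pt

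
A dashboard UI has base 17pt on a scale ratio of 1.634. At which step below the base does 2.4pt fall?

4

1.634ⁿ = 17 / 2.4 = 7.0833
n = ln(7.0833) / ln(1.634) = 1.9577 / 0.4910 ≈ 3.99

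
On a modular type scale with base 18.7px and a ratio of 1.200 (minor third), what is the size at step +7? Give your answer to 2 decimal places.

67.01px

Every step multiplies by the scale ratio.
18.7 × 1.200⁷ = 18.7 × 3.58318 ≈ 67.01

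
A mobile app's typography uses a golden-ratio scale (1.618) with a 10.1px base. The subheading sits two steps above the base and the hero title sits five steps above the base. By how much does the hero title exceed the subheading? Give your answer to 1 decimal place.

85.6px

Step 2: 10.1 × 1.618² = 26.441px
Step 5: 10.1 × 1.618⁵ = 111.999px
Difference: 111.999 − 26.441 = 85.558px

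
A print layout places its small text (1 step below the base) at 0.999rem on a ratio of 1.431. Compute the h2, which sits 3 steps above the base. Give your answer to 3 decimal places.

4.189rem

Moving from step -1 to step +3 is 4 steps up, so multiply by r⁴.
0.999 × 1.431⁴ = 0.999 × 4.19333 ≈ 4.189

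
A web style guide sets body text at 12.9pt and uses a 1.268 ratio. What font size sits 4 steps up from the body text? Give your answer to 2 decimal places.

33.35pt

A modular type scale is a geometric sequence: sizeₙ = base × rⁿ.
12.9 × 1.268⁴ = 12.9 × 2.58510 ≈ 33.35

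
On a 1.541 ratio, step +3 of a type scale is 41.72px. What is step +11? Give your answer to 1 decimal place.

1326.7px

The gap is 11 − (3) = 8 steps, so the factor is 1.541^8.
41.72 × 1.541⁸ = 41.72 × 31.79956 ≈ 1326.678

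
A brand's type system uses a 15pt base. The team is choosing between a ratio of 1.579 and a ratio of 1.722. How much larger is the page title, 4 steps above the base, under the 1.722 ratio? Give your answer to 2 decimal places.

38.65pt

At 1.579: 15.0 × 1.579⁴ = 93.2438pt
At 1.722: 15.0 × 1.722⁴ = 131.8936pt
Difference: 131.8936 − 93.2438 = 38.6498pt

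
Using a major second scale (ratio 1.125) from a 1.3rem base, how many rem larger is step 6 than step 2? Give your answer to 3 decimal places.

0.990rem

Step 2: 1.3 × 1.125² = 1.64531rem
Step 6: 1.3 × 1.125⁶ = 2.63547rem
Difference: 2.63547 − 1.64531 = 0.99016rem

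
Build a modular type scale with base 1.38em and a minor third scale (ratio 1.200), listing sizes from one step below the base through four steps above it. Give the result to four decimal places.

Step -1: 1.38 ÷ 1.200 = 1.1500
Step 0: 1.38em
Step 1: 1.38 × 1.200 = 1.6560
Step 2: 1.38 × 1.200² = 1.9872
Step 3: 1.38 × 1.200³ = 2.3846
Step 4: 1.38 × 1.200⁴ = 2.8616

1.1500em, 1.3800em, 1.6560em, 1.9872em, 2.3846em, 2.8616em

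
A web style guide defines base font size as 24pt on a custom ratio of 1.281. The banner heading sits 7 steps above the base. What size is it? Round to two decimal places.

135.85pt

Every step multiplies by the scale ratio.
24.0 × 1.281⁷ = 24.0 × 5.66036 ≈ 135.85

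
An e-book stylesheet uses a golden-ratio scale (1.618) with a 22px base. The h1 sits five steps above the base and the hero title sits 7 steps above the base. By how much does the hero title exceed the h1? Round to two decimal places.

394.71px

Step 5: 22.0 × 1.618⁵ = 243.9581px
Step 7: 22.0 × 1.618⁷ = 638.6638px
Difference: 638.6638 − 243.9581 = 394.7057px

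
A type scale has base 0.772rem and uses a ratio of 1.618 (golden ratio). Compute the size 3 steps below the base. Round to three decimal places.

0.182rem

0.772 ÷ 1.618³ = 0.772 ÷ 4.23580 ≈ 0.182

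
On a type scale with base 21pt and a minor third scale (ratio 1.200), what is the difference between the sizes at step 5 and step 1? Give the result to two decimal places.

Step 1: 21.0 × 1.200 = 25.2000pt
Step 5: 21.0 × 1.200⁵ = 52.2547pt
Difference: 52.2547 − 25.2000 = 27.0547pt

27.05pt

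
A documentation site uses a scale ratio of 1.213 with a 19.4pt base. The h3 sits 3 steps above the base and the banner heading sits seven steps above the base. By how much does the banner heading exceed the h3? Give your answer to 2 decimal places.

Step 3: 19.4 × 1.213³ = 34.6245pt
Step 7: 19.4 × 1.213⁷ = 74.9596pt
Difference: 74.9596 − 34.6245 = 40.3351pt

40.34pt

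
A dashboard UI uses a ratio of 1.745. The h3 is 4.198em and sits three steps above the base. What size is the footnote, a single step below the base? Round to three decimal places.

0.453em

4.198 ÷ 1.745⁴ = 4.198 ÷ 9.27218 ≈ 0.453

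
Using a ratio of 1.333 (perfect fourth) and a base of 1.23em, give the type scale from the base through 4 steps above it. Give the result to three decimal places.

1.230em, 1.640em, 2.186em, 2.913em, 3.884em

Step 0: 1.23em
Step 1: 1.23 × 1.333 = 1.640
Step 2: 1.23 × 1.333² = 2.186
Step 3: 1.23 × 1.333³ = 2.913
Step 4: 1.23 × 1.333⁴ = 3.884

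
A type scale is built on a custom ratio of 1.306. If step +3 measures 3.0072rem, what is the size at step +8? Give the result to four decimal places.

11.4256rem

The gap is 8 − (3) = 5 steps, so the factor is 1.306^5.
3.0072 × 1.306⁵ = 3.0072 × 3.79941 ≈ 11.4256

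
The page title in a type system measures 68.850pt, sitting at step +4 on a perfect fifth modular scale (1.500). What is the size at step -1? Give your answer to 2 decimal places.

Moving from step +4 to step -1 is 5 steps down, so divide by r⁵.
68.850 ÷ 1.500⁵ = 68.850 ÷ 7.59375 ≈ 9.067

9.07pt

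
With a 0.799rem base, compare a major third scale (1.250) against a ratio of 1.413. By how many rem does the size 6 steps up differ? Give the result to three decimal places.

3.311rem

Major third: 0.799 × 1.250⁶ = 3.04794rem
At 1.413: 0.799 × 1.413⁶ = 6.35916rem
Difference: 6.35916 − 3.04794 = 3.31122rem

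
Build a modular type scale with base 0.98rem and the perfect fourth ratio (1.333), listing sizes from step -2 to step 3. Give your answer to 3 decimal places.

0.552rem, 0.735rem, 0.980rem, 1.306rem, 1.741rem, 2.321rem

Step -2: 0.98 ÷ 1.333² = 0.552
Step -1: 0.98 ÷ 1.333 = 0.735
Step 0: 0.98rem
Step 1: 0.98 × 1.333 = 1.306
Step 2: 0.98 × 1.333² = 1.741
Step 3: 0.98 × 1.333³ = 2.321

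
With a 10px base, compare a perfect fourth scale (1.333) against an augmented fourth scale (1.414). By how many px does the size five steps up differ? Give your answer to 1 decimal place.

14.4px

Perfect fourth: 10.0 × 1.333⁵ = 42.087px
Augmented fourth: 10.0 × 1.414⁵ = 56.526px
Difference: 56.526 − 42.087 = 14.439px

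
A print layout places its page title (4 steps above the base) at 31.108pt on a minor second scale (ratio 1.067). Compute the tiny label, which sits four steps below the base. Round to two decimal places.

18.52pt

Moving from step +4 to step -4 is 8 steps down, so divide by r⁸.
31.108 ÷ 1.067⁸ = 31.108 ÷ 1.68002 ≈ 18.516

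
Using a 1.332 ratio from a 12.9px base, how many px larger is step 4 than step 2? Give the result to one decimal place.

Step 2: 12.9 × 1.332² = 22.887px
Step 4: 12.9 × 1.332⁴ = 40.608px
Difference: 40.608 − 22.887 = 17.721px

17.7px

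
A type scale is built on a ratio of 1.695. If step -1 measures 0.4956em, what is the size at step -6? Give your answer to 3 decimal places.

0.035em

Moving from step -1 to step -6 is 5 steps down, so divide by r⁵.
0.4956 ÷ 1.695⁵ = 0.4956 ÷ 13.99099 ≈ 0.035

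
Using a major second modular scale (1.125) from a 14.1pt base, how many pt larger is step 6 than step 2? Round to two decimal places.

Step 2: 14.1 × 1.125² = 17.8453pt
Step 6: 14.1 × 1.125⁶ = 28.5847pt
Difference: 28.5847 − 17.8453 = 10.7394pt

10.74pt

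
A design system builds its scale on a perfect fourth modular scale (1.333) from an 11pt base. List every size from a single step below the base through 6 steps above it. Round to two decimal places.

8.25pt, 11.00pt, 14.66pt, 19.55pt, 26.05pt, 34.73pt, 46.30pt, 61.71pt

Step -1: 11.0 ÷ 1.333 = 8.25
Step 0: 11pt
Step 1: 11.0 × 1.333 = 14.66
Step 2: 11.0 × 1.333² = 19.55
Step 3: 11.0 × 1.333³ = 26.05
Step 4: 11.0 × 1.333⁴ = 34.73
Step 5: 11.0 × 1.333⁵ = 46.30
Step 6: 11.0 × 1.333⁶ = 61.71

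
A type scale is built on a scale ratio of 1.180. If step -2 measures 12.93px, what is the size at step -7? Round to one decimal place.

5.7px

12.93 ÷ 1.180⁵ = 12.93 ÷ 2.28776 ≈ 5.652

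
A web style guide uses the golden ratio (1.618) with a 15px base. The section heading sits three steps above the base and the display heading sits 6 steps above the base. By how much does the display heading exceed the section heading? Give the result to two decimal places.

Step 3: 15.0 × 1.618³ = 63.5370px
Step 6: 15.0 × 1.618⁶ = 269.1302px
Difference: 269.1302 − 63.5370 = 205.5932px

205.59px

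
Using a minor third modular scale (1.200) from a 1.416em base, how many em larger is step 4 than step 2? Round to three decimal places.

0.897em

Step 2: 1.416 × 1.200² = 2.03904em
Step 4: 1.416 × 1.200⁴ = 2.93622em
Difference: 2.93622 − 2.03904 = 0.89718em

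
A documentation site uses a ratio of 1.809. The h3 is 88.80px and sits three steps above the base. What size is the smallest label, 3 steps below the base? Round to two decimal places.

Moving from step +3 to step -3 is 6 steps down, so divide by r⁶.
88.80 ÷ 1.809⁶ = 88.80 ÷ 35.04543 ≈ 2.534

2.53px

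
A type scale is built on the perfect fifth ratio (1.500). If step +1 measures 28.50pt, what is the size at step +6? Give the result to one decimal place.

Moving from step +1 to step +6 is 5 steps up, so multiply by r⁵.
28.50 × 1.500⁵ = 28.50 × 7.59375 ≈ 216.422

216.4pt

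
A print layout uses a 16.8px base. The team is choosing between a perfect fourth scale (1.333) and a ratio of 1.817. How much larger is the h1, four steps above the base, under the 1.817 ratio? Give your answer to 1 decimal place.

Perfect fourth: 16.8 × 1.333⁴ = 53.043px
At 1.817: 16.8 × 1.817⁴ = 183.117px
Difference: 183.117 − 53.043 = 130.074px

130.1px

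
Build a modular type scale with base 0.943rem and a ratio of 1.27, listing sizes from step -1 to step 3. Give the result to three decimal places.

0.743rem, 0.943rem, 1.198rem, 1.521rem, 1.932rem

Step -1: 0.943 ÷ 1.27 = 0.743
Step 0: 0.943rem
Step 1: 0.943 × 1.27 = 1.198
Step 2: 0.943 × 1.27² = 1.521
Step 3: 0.943 × 1.27³ = 1.932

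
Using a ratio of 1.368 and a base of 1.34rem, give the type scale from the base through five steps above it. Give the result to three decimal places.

1.340rem, 1.833rem, 2.508rem, 3.431rem, 4.693rem, 6.420rem

Step 0: 1.34rem
Step 1: 1.34 × 1.368 = 1.833
Step 2: 1.34 × 1.368² = 2.508
Step 3: 1.34 × 1.368³ = 3.431
Step 4: 1.34 × 1.368⁴ = 4.693
Step 5: 1.34 × 1.368⁵ = 6.420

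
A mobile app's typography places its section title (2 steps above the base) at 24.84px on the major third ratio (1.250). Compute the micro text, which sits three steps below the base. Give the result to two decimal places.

Moving from step +2 to step -3 is 5 steps down, so divide by r⁵.
24.84 ÷ 1.250⁵ = 24.84 ÷ 3.05176 ≈ 8.140

8.14px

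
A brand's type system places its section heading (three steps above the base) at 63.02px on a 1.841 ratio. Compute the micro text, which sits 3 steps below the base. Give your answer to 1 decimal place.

63.02 ÷ 1.841⁶ = 63.02 ÷ 38.93344 ≈ 1.619

1.6px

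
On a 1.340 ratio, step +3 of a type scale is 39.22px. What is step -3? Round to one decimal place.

6.8px

Moving from step +3 to step -3 is 6 steps down, so divide by r⁶.
39.22 ÷ 1.340⁶ = 39.22 ÷ 5.78934 ≈ 6.775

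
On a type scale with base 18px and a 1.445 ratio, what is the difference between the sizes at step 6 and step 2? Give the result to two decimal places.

Step 2: 18.0 × 1.445² = 37.5845px
Step 6: 18.0 × 1.445⁶ = 163.8625px
Difference: 163.8625 − 37.5845 = 126.2780px

126.28px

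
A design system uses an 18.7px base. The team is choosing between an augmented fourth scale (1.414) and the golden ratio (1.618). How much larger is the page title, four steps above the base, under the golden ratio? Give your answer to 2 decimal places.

53.41px

Augmented fourth: 18.7 × 1.414⁴ = 74.7548px
Golden ratio: 18.7 × 1.618⁴ = 128.1609px
Difference: 128.1609 − 74.7548 = 53.4061px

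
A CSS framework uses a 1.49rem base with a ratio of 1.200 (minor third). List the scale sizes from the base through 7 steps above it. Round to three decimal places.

1.490rem, 1.788rem, 2.146rem, 2.575rem, 3.090rem, 3.708rem, 4.449rem, 5.339rem

Step 0: 1.49rem
Step 1: 1.49 × 1.200 = 1.788
Step 2: 1.49 × 1.200² = 2.146
Step 3: 1.49 × 1.200³ = 2.575
Step 4: 1.49 × 1.200⁴ = 3.090
Step 5: 1.49 × 1.200⁵ = 3.708
Step 6: 1.49 × 1.200⁶ = 4.449
Step 7: 1.49 × 1.200⁷ = 5.339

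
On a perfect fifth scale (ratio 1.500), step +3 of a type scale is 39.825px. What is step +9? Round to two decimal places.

453.63px

39.825 × 1.500⁶ = 39.825 × 11.39062 ≈ 453.632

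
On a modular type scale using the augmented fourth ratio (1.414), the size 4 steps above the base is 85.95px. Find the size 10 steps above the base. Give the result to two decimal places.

85.95 × 1.414⁶ = 85.95 × 7.99275 ≈ 686.977

686.98px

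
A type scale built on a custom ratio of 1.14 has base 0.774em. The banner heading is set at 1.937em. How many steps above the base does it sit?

1.14ⁿ = 1.937 / 0.774 = 2.5026
n = ln(2.5026) / ln(1.14) = 0.9173 / 0.1310 ≈ 7.00

7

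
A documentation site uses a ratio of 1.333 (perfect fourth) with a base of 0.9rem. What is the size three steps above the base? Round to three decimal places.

2.132rem

0.9 × 1.333³ = 0.9 × 2.36859 ≈ 2.132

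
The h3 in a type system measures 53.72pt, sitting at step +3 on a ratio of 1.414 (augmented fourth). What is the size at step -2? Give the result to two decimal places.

Moving from step +3 to step -2 is 5 steps down, so divide by r⁵.
53.72 ÷ 1.414⁵ = 53.72 ÷ 5.65258 ≈ 9.504

9.50pt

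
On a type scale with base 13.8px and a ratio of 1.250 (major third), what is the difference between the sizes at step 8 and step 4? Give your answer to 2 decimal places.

Step 4: 13.8 × 1.250⁴ = 33.6914px
Step 8: 13.8 × 1.250⁸ = 82.2544px
Difference: 82.2544 − 33.6914 = 48.5630px

48.56px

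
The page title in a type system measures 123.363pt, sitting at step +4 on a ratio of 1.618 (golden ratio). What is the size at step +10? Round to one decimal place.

Moving from step +4 to step +10 is 6 steps up, so multiply by r⁶.
123.363 × 1.618⁶ = 123.363 × 17.94201 ≈ 2213.380

2213.4pt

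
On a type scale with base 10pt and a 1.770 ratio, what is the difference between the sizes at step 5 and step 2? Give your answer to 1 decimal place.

142.4pt

Step 2: 10.0 × 1.770² = 31.329pt
Step 5: 10.0 × 1.770⁵ = 173.727pt
Difference: 173.727 − 31.329 = 142.398pt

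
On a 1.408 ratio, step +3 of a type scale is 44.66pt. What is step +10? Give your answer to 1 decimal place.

Moving from step +3 to step +10 is 7 steps up, so multiply by r⁷.
44.66 × 1.408⁷ = 44.66 × 10.97030 ≈ 489.934

489.9pt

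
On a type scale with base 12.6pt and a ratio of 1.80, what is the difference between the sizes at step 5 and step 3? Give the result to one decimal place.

164.6pt

Step 3: 12.6 × 1.80³ = 73.483pt
Step 5: 12.6 × 1.80⁵ = 238.086pt
Difference: 238.086 − 73.483 = 164.603pt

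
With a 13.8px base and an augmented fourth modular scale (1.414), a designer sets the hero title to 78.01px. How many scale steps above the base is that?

5

1.414ⁿ = 78.01 / 13.8 = 5.6529
n = ln(5.6529) / ln(1.414) = 1.7322 / 0.3464 ≈ 5.00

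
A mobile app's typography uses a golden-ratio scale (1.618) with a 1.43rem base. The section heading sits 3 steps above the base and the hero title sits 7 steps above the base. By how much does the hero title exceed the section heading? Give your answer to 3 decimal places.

35.456rem

Step 3: 1.43 × 1.618³ = 6.05720rem
Step 7: 1.43 × 1.618⁷ = 41.51315rem
Difference: 41.51315 − 6.05720 = 35.45595rem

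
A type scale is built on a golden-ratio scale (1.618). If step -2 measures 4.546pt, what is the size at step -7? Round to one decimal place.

4.546 ÷ 1.618⁵ = 4.546 ÷ 11.08901 ≈ 0.410

0.4pt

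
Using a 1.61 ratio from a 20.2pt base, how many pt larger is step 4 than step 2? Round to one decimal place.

83.4pt

Step 2: 20.2 × 1.61² = 52.360pt
Step 4: 20.2 × 1.61⁴ = 135.723pt
Difference: 135.723 − 52.360 = 83.363pt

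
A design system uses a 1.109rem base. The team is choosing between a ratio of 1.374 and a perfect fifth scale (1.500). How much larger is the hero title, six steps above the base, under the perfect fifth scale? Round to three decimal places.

At 1.374: 1.109 × 1.374⁶ = 7.46194rem
Perfect fifth: 1.109 × 1.500⁶ = 12.63220rem
Difference: 12.63220 − 7.46194 = 5.17026rem

5.170rem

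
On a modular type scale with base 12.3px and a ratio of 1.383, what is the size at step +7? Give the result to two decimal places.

Every step multiplies by the scale ratio.
12.3 × 1.383⁷ = 12.3 × 9.67732 ≈ 119.03

119.03px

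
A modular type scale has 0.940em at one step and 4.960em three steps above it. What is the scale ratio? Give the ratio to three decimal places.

r³ = 4.960 / 0.940, so r = (4.960/0.940)^(1/3).
r = 5.2766^(1/3) ≈ 1.7409

1.741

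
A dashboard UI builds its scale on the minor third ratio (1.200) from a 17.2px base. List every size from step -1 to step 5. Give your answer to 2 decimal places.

Step -1: 17.2 ÷ 1.200 = 14.33
Step 0: 17.2px
Step 1: 17.2 × 1.200 = 20.64
Step 2: 17.2 × 1.200² = 24.77
Step 3: 17.2 × 1.200³ = 29.72
Step 4: 17.2 × 1.200⁴ = 35.67
Step 5: 17.2 × 1.200⁵ = 42.80

14.33px, 17.20px, 20.64px, 24.77px, 29.72px, 35.67px, 42.80px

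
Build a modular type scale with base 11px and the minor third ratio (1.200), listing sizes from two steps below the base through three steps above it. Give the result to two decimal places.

7.64px, 9.17px, 11.00px, 13.20px, 15.84px, 19.01px

Step -2: 11.0 ÷ 1.200² = 7.64
Step -1: 11.0 ÷ 1.200 = 9.17
Step 0: 11px
Step 1: 11.0 × 1.200 = 13.20
Step 2: 11.0 × 1.200² = 15.84
Step 3: 11.0 × 1.200³ = 19.01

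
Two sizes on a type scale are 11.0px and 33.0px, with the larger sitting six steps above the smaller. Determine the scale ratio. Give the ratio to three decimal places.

1.201

The ratio satisfies 11.0 × r⁶ = 33.0, so r = (33.0 / 11.0)^(1/6).
r = 3.0000^(1/6) ≈ 1.2009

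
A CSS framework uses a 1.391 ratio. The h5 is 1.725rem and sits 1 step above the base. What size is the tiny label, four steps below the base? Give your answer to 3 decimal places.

Moving from step +1 to step -4 is 5 steps down, so divide by r⁵.
1.725 ÷ 1.391⁵ = 1.725 ÷ 5.20758 ≈ 0.331

0.331rem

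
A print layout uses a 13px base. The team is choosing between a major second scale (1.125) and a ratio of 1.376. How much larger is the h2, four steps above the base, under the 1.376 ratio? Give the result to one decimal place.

Major second: 13.0 × 1.125⁴ = 20.823px
At 1.376: 13.0 × 1.376⁴ = 46.603px
Difference: 46.603 − 20.823 = 25.780px

25.8px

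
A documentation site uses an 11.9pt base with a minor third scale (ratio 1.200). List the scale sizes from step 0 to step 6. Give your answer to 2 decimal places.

Step 0: 11.9pt
Step 1: 11.9 × 1.200 = 14.28
Step 2: 11.9 × 1.200² = 17.14
Step 3: 11.9 × 1.200³ = 20.56
Step 4: 11.9 × 1.200⁴ = 24.68
Step 5: 11.9 × 1.200⁵ = 29.61
Step 6: 11.9 × 1.200⁶ = 35.53

11.90pt, 14.28pt, 17.14pt, 20.56pt, 24.68pt, 29.61pt, 35.53pt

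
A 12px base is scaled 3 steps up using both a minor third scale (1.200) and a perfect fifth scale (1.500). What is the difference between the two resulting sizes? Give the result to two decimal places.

19.76px

Minor third: 12.0 × 1.200³ = 20.7360px
Perfect fifth: 12.0 × 1.500³ = 40.5000px
Difference: 40.5000 − 20.7360 = 19.7640px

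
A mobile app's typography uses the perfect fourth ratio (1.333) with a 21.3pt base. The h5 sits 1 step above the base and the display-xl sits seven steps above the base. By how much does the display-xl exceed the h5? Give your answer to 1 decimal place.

Step 1: 21.3 × 1.333 = 28.393pt
Step 7: 21.3 × 1.333⁷ = 159.291pt
Difference: 159.291 − 28.393 = 130.898pt

130.9pt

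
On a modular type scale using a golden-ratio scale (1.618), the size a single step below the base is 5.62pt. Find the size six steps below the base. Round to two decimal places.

5.62 ÷ 1.618⁵ = 5.62 ÷ 11.08901 ≈ 0.507

0.51pt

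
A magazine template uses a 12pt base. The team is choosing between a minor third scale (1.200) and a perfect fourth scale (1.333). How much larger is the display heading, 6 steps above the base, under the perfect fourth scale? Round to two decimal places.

31.49pt

Minor third: 12.0 × 1.200⁶ = 35.8318pt
Perfect fourth: 12.0 × 1.333⁶ = 67.3228pt
Difference: 67.3228 − 35.8318 = 31.4910pt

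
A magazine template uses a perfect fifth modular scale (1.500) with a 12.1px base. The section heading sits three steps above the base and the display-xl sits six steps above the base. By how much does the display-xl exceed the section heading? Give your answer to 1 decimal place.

Step 3: 12.1 × 1.500³ = 40.837px
Step 6: 12.1 × 1.500⁶ = 137.827px
Difference: 137.827 − 40.837 = 96.990px

97.0px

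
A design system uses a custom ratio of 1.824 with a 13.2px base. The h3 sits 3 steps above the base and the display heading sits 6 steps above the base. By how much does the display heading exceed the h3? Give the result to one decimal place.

406.0px

Step 3: 13.2 × 1.824³ = 80.103px
Step 6: 13.2 × 1.824⁶ = 486.097px
Difference: 486.097 − 80.103 = 405.994px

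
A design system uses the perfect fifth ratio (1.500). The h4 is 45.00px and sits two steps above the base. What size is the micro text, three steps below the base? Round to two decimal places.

5.93px

45.00 ÷ 1.500⁵ = 45.00 ÷ 7.59375 ≈ 5.926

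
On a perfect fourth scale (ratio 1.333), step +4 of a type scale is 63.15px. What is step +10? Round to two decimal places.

63.15 × 1.333⁶ = 63.15 × 5.61023 ≈ 354.286

354.29px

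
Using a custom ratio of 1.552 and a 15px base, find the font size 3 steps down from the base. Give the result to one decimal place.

4.0px

15.0 ÷ 1.552³ = 15.0 ÷ 3.73831 ≈ 4.01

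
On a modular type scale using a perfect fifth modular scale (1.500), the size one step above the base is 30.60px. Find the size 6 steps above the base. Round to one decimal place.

232.4px

30.60 × 1.500⁵ = 30.60 × 7.59375 ≈ 232.369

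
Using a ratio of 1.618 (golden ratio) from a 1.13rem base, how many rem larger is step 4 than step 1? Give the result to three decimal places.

5.916rem

Step 1: 1.13 × 1.618 = 1.82834rem
Step 4: 1.13 × 1.618⁴ = 7.74448rem
Difference: 7.74448 − 1.82834 = 5.91614rem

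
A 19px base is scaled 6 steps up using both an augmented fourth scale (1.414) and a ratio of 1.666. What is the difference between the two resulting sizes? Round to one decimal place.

254.4px

Augmented fourth: 19.0 × 1.414⁶ = 151.862px
At 1.666: 19.0 × 1.666⁶ = 406.260px
Difference: 406.260 − 151.862 = 254.398px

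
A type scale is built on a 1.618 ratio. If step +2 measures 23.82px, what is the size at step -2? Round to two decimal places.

23.82 ÷ 1.618⁴ = 23.82 ÷ 6.85353 ≈ 3.476

3.48px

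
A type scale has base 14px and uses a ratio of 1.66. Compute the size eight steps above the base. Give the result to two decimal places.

807.22px

14.0 × 1.66⁸ = 14.0 × 57.65868 ≈ 807.22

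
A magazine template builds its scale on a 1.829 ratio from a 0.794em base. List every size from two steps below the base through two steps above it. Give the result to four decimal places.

0.2374em, 0.4341em, 0.7940em, 1.4522em, 2.6561em

Step -2: 0.794 ÷ 1.829² = 0.2374
Step -1: 0.794 ÷ 1.829 = 0.4341
Step 0: 0.794em
Step 1: 0.794 × 1.829 = 1.4522
Step 2: 0.794 × 1.829² = 2.6561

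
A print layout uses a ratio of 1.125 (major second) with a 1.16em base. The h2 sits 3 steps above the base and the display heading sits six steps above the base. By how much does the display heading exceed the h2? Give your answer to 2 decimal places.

Step 3: 1.16 × 1.125³ = 1.6516em
Step 6: 1.16 × 1.125⁶ = 2.3517em
Difference: 2.3517 − 1.6516 = 0.7001em

0.70em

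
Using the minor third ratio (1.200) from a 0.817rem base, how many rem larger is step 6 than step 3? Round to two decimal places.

1.03rem

Step 3: 0.817 × 1.200³ = 1.4118rem
Step 6: 0.817 × 1.200⁶ = 2.4395rem
Difference: 2.4395 − 1.4118 = 1.0277rem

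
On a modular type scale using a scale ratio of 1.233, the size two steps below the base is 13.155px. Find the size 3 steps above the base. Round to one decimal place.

13.155 × 1.233⁵ = 13.155 × 2.84981 ≈ 37.489

37.5px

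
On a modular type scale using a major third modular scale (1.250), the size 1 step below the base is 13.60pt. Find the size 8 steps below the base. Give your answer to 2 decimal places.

13.60 ÷ 1.250⁷ = 13.60 ÷ 4.76837 ≈ 2.852

2.85pt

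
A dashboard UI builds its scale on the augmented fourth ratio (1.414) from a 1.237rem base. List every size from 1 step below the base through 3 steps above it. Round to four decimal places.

0.8748rem, 1.2370rem, 1.7491rem, 2.4733rem, 3.4972rem

Step -1: 1.237 ÷ 1.414 = 0.8748
Step 0: 1.237rem
Step 1: 1.237 × 1.414 = 1.7491
Step 2: 1.237 × 1.414² = 2.4733
Step 3: 1.237 × 1.414³ = 3.4972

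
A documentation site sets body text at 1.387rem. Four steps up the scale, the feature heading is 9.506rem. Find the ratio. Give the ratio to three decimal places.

r⁴ = 9.506 / 1.387, so r = (9.506/1.387)^(1/4).
r = 6.8536^(1/4) ≈ 1.6180

1.618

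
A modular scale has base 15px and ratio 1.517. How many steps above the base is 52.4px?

3

1.517ⁿ = 52.4 / 15 = 3.4933
n = ln(3.4933) / ln(1.517) = 1.2509 / 0.4167 ≈ 3.00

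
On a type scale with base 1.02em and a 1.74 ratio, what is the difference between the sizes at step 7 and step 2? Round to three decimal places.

46.166em

Step 2: 1.02 × 1.74² = 3.08815em
Step 7: 1.02 × 1.74⁷ = 49.25439em
Difference: 49.25439 − 3.08815 = 46.16624em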